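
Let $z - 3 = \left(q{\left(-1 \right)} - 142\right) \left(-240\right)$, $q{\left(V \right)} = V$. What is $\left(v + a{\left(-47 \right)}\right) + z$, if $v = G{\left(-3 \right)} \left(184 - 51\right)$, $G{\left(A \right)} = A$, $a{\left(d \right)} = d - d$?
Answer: $33924$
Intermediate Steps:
$a{\left(d \right)} = 0$
$v = -399$ ($v = - 3 \left(184 - 51\right) = \left(-3\right) 133 = -399$)
$z = 34323$ ($z = 3 + \left(-1 - 142\right) \left(-240\right) = 3 - -34320 = 3 + 34320 = 34323$)
$\left(v + a{\left(-47 \right)}\right) + z = \left(-399 + 0\right) + 34323 = -399 + 34323 = 33924$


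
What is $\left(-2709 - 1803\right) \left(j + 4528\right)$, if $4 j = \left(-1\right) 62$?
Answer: $-20360400$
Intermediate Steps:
$j = - \frac{31}{2}$ ($j = \frac{\left(-1\right) 62}{4} = \frac{1}{4} \left(-62\right) = - \frac{31}{2} \approx -15.5$)
$\left(-2709 - 1803\right) \left(j + 4528\right) = \left(-2709 - 1803\right) \left(- \frac{31}{2} + 4528\right) = \left(-4512\right) \frac{9025}{2} = -20360400$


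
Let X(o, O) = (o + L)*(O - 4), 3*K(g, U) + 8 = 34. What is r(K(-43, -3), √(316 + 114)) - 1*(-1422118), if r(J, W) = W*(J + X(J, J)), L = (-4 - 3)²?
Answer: 1422118 + 2500*√430/9 ≈ 1.4279e+6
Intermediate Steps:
K(g, U) = 26/3 (K(g, U) = -8/3 + (⅓)*34 = -8/3 + 34/3 = 26/3)
L = 49 (L = (-7)² = 49)
X(o, O) = (-4 + O)*(49 + o) (X(o, O) = (o + 49)*(O - 4) = (49 + o)*(-4 + O) = (-4 + O)*(49 + o))
r(J, W) = W*(-196 + J² + 46*J) (r(J, W) = W*(J + (-196 - 4*J + 49*J + J*J)) = W*(J + (-196 - 4*J + 49*J + J²)) = W*(J + (-196 + J² + 45*J)) = W*(-196 + J² + 46*J))
r(K(-43, -3), √(316 + 114)) - 1*(-1422118) = √(316 + 114)*(-196 + (26/3)² + 46*(26/3)) - 1*(-1422118) = √430*(-196 + 676/9 + 1196/3) + 1422118 = √430*(2500/9) + 1422118 = 2500*√430/9 + 1422118 = 1422118 + 2500*√430/9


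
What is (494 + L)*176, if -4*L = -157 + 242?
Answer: 83204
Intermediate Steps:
L = -85/4 (L = -(-157 + 242)/4 = -¼*85 = -85/4 ≈ -21.250)
(494 + L)*176 = (494 - 85/4)*176 = (1891/4)*176 = 83204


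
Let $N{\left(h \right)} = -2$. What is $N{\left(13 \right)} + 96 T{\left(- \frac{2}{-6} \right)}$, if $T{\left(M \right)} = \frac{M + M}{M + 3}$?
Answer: $\frac{86}{5} \approx 17.2$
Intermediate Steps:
$T{\left(M \right)} = \frac{2 M}{3 + M}$
$N{\left(13 \right)} + 96 T{\left(- \frac{2}{-6} \right)} = -2 + 96 \frac{2 \left(- \frac{2}{-6}\right)}{3 - \frac{2}{-6}} = -2 + 96 \frac{2 \left(\left(-2\right) \left(- \frac{1}{6}\right)\right)}{3 - - \frac{1}{3}} = -2 + 96 \cdot 2 \cdot \frac{1}{3} \frac{1}{3 + \frac{1}{3}} = -2 + 96 \cdot 2 \cdot \frac{1}{3} \frac{1}{\frac{10}{3}} = -2 + 96 \cdot 2 \cdot \frac{1}{3} \cdot \frac{3}{10} = -2 + 96 \cdot \frac{1}{5} = -2 + \frac{96}{5} = \frac{86}{5}$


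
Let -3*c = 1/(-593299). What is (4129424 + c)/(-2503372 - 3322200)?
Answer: -7349949389329/10368918126084 ≈ -0.70884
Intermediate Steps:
c = 1/1779897 (c = -⅓/(-593299) = -⅓*(-1/593299) = 1/1779897 ≈ 5.6183e-7)
(4129424 + c)/(-2503372 - 3322200) = (4129424 + 1/1779897)/(-2503372 - 3322200) = (7349949389329/1779897)/(-5825572) = (7349949389329/1779897)*(-1/5825572) = -7349949389329/10368918126084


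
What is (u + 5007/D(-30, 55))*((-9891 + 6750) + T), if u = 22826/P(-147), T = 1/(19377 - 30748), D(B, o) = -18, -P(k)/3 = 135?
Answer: 4838970956852/4605255 ≈ 1.0508e+6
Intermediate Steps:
P(k) = -405 (P(k) = -3*135 = -405)
T = -1/11371 (T = 1/(-11371) = -1/11371 ≈ -8.7943e-5)
u = -22826/405 (u = 22826/(-405) = 22826*(-1/405) = -22826/405 ≈ -56.360)
(u + 5007/D(-30, 55))*((-9891 + 6750) + T) = (-22826/405 + 5007/(-18))*((-9891 + 6750) - 1/11371) = (-22826/405 + 5007*(-1/18))*(-3141 - 1/11371) = (-22826/405 - 1669/6)*(-35716312/11371) = -270967/810*(-35716312/11371) = 4838970956852/4605255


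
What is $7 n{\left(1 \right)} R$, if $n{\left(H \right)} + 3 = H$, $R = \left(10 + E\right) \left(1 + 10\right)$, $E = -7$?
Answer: $-462$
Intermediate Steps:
$R = 33$ ($R = \left(10 - 7\right) \left(1 + 10\right) = 3 \cdot 11 = 33$)
$n{\left(H \right)} = -3 + H$
$7 n{\left(1 \right)} R = 7 \left(-3 + 1\right) 33 = 7 \left(-2\right) 33 = \left(-14\right) 33 = -462$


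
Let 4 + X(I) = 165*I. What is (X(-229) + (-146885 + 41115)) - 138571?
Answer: -282130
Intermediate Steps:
X(I) = -4 + 165*I
(X(-229) + (-146885 + 41115)) - 138571 = ((-4 + 165*(-229)) + (-146885 + 41115)) - 138571 = ((-4 - 37785) - 105770) - 138571 = (-37789 - 105770) - 138571 = -143559 - 138571 = -282130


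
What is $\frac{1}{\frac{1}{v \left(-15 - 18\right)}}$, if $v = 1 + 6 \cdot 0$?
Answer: $-33$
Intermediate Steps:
$v = 1$ ($v = 1 + 0 = 1$)
$\frac{1}{\frac{1}{v \left(-15 - 18\right)}} = \frac{1}{\frac{1}{1 \left(-15 - 18\right)}} = \frac{1}{\frac{1}{1 \left(-33\right)}} = \frac{1}{\frac{1}{-33}} = \frac{1}{- \frac{1}{33}} = -33$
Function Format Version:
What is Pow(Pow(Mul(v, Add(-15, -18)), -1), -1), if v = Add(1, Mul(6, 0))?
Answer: -33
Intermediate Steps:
v = 1 (v = Add(1, 0) = 1)
Pow(Pow(Mul(v, Add(-15, -18)), -1), -1) = Pow(Pow(Mul(1, Add(-15, -18)), -1), -1) = Pow(Pow(Mul(1, -33), -1), -1) = Pow(Pow(-33, -1), -1) = Pow(Rational(-1, 33), -1) = -33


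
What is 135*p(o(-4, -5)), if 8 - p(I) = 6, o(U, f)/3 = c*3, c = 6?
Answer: 270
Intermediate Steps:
o(U, f) = 54 (o(U, f) = 3*(6*3) = 3*18 = 54)
p(I) = 2 (p(I) = 8 - 1*6 = 8 - 6 = 2)
135*p(o(-4, -5)) = 135*2 = 270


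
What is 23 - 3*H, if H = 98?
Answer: -271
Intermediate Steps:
23 - 3*H = 23 - 3*98 = 23 - 294 = -271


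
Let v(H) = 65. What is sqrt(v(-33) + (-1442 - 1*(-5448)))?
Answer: sqrt(4071) ≈ 63.804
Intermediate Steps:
sqrt(v(-33) + (-1442 - 1*(-5448))) = sqrt(65 + (-1442 - 1*(-5448))) = sqrt(65 + (-1442 + 5448)) = sqrt(65 + 4006) = sqrt(4071)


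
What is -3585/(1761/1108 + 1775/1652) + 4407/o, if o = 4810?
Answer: -37910974728/28188635 ≈ -1344.9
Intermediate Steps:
-3585/(1761/1108 + 1775/1652) + 4407/o = -3585/(1761/1108 + 1775/1652) + 4407/4810 = -3585/(1761*(1/1108) + 1775*(1/1652)) + 4407*(1/4810) = -3585/(1761/1108 + 1775/1652) + 339/370 = -3585/304742/114401 + 339/370 = -3585*114401/304742 + 339/370 = -410127585/304742 + 339/370 = -37910974728/28188635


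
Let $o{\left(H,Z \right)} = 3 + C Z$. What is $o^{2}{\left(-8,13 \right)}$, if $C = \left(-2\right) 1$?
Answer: $529$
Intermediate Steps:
$C = -2$
$o{\left(H,Z \right)} = 3 - 2 Z$
$o^{2}{\left(-8,13 \right)} = \left(3 - 26\right)^{2} = \left(-23\right)^{2} = 529$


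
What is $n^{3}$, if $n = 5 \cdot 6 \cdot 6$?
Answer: $5832000$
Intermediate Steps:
$n = 180$ ($n = 30 \cdot 6 = 180$)
$n^{3} = 180^{3} = 5832000$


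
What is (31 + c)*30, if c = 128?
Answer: 4770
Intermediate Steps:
(31 + c)*30 = (31 + 128)*30 = 159*30 = 4770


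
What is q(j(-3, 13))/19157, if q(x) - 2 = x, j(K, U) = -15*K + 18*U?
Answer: 281/19157 ≈ 0.014668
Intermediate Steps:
q(x) = 2 + x
q(j(-3, 13))/19157 = (2 + (-15*(-3) + 18*13))/19157 = (2 + (45 + 234))*(1/19157) = (2 + 279)*(1/19157) = 281*(1/19157) = 281/19157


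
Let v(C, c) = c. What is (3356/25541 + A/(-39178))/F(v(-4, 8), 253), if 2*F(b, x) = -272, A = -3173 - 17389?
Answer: -328327705/68043880264 ≈ -0.0048252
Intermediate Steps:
A = -20562
F(b, x) = -136 (F(b, x) = (1/2)*(-272) = -136)
(3356/25541 + A/(-39178))/F(v(-4, 8), 253) = (3356/25541 - 20562/(-39178))/(-136) = (3356*(1/25541) - 20562*(-1/39178))*(-1/136) = (3356/25541 + 10281/19589)*(-1/136) = (328327705/500322649)*(-1/136) = -328327705/68043880264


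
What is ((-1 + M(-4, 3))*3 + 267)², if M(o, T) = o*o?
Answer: 97344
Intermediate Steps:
M(o, T) = o²
((-1 + M(-4, 3))*3 + 267)² = ((-1 + (-4)²)*3 + 267)² = ((-1 + 16)*3 + 267)² = (15*3 + 267)² = (45 + 267)² = 312² = 97344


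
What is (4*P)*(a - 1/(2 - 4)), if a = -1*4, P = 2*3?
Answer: -84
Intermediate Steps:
P = 6
a = -4
(4*P)*(a - 1/(2 - 4)) = (4*6)*(-4 - 1/(2 - 4)) = 24*(-4 - 1/(-2)) = 24*(-4 - 1*(-½)) = 24*(-4 + ½) = 24*(-7/2) = -84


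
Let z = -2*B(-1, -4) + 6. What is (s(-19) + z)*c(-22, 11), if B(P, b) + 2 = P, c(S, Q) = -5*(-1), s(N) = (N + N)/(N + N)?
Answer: 65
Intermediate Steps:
s(N) = 1 (s(N) = (2*N)/((2*N)) = (2*N)*(1/(2*N)) = 1)
c(S, Q) = 5
B(P, b) = -2 + P
z = 12 (z = -2*(-2 - 1) + 6 = -2*(-3) + 6 = 6 + 6 = 12)
(s(-19) + z)*c(-22, 11) = (1 + 12)*5 = 13*5 = 65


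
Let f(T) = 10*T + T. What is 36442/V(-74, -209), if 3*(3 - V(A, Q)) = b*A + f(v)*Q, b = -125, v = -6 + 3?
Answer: -54663/8069 ≈ -6.7744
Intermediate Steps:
v = -3
f(T) = 11*T
V(A, Q) = 3 + 11*Q + 125*A/3 (V(A, Q) = 3 - (-125*A + (11*(-3))*Q)/3 = 3 - (-125*A - 33*Q)/3 = 3 + (11*Q + 125*A/3) = 3 + 11*Q + 125*A/3)
36442/V(-74, -209) = 36442/(3 + 11*(-209) + (125/3)*(-74)) = 36442/(3 - 2299 - 9250/3) = 36442/(-16138/3) = 36442*(-3/16138) = -54663/8069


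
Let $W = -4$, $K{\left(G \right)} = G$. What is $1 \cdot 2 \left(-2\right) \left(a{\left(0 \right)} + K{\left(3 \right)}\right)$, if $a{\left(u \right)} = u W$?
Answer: $-12$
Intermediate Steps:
$a{\left(u \right)} = - 4 u$ ($a{\left(u \right)} = u \left(-4\right) = - 4 u$)
$1 \cdot 2 \left(-2\right) \left(a{\left(0 \right)} + K{\left(3 \right)}\right) = 1 \cdot 2 \left(-2\right) \left(\left(-4\right) 0 + 3\right) = 2 \left(-2\right) \left(0 + 3\right) = \left(-4\right) 3 = -12$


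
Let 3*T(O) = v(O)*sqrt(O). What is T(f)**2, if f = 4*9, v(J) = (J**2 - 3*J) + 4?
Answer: 5683456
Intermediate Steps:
v(J) = 4 + J**2 - 3*J
f = 36
T(O) = sqrt(O)*(4 + O**2 - 3*O)/3 (T(O) = ((4 + O**2 - 3*O)*sqrt(O))/3 = (sqrt(O)*(4 + O**2 - 3*O))/3 = sqrt(O)*(4 + O**2 - 3*O)/3)
T(f)**2 = (sqrt(36)*(4 + 36**2 - 3*36)/3)**2 = ((1/3)*6*(4 + 1296 - 108))**2 = ((1/3)*6*1192)**2 = 2384**2 = 5683456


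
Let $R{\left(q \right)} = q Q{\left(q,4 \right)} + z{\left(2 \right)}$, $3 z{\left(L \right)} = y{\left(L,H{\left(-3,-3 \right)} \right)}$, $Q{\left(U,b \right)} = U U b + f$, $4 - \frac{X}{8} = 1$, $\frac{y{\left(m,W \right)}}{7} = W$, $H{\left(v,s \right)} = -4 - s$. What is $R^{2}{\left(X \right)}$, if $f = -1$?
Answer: $\frac{27492624481}{9} \approx 3.0547 \cdot 10^{9}$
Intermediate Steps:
$y{\left(m,W \right)} = 7 W$
$X = 24$ ($X = 32 - 8 = 24$)
$Q{\left(U,b \right)} = -1 + b U^{2}$ ($Q{\left(U,b \right)} = U U b - 1 = U^{2} b - 1 = b U^{2} - 1 = -1 + b U^{2}$)
$z{\left(L \right)} = - \frac{7}{3}$ ($z{\left(L \right)} = \frac{7 \left(-4 - -3\right)}{3} = \frac{7 \left(-4 + 3\right)}{3} = \frac{7 \left(-1\right)}{3} = \frac{1}{3} \left(-7\right) = - \frac{7}{3}$)
$R{\left(q \right)} = - \frac{7}{3} + q \left(-1 + 4 q^{2}\right)$ ($R{\left(q \right)} = q \left(-1 + 4 q^{2}\right) - \frac{7}{3} = - \frac{7}{3} + q \left(-1 + 4 q^{2}\right)$)
$R^{2}{\left(X \right)} = \left(- \frac{7}{3} - 24 + 4 \cdot 24^{3}\right)^{2} = \left(- \frac{7}{3} - 24 + 4 \cdot 13824\right)^{2} = \left(- \frac{7}{3} - 24 + 55296\right)^{2} = \left(\frac{165809}{3}\right)^{2} = \frac{27492624481}{9}$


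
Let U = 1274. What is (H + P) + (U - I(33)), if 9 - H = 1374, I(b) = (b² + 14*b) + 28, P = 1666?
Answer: -4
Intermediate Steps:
I(b) = 28 + b² + 14*b
H = -1365 (H = 9 - 1*1374 = 9 - 1374 = -1365)
(H + P) + (U - I(33)) = (-1365 + 1666) + (1274 - (28 + 33² + 14*33)) = 301 + (1274 - (28 + 1089 + 462)) = 301 + (1274 - 1*1579) = 301 + (1274 - 1579) = 301 - 305 = -4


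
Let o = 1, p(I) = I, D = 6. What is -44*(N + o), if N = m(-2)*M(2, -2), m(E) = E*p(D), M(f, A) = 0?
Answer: -44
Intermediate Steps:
m(E) = 6*E (m(E) = E*6 = 6*E)
N = 0 (N = (6*(-2))*0 = -12*0 = 0)
-44*(N + o) = -44*(0 + 1) = -44*1 = -44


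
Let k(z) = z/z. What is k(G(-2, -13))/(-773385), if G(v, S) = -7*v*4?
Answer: -1/773385 ≈ -1.2930e-6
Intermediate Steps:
G(v, S) = -28*v
k(z) = 1
k(G(-2, -13))/(-773385) = 1/(-773385) = 1*(-1/773385) = -1/773385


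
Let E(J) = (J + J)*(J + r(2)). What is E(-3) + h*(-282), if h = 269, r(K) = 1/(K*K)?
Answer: -151683/2 ≈ -75842.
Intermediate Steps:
r(K) = K⁻² (r(K) = 1/(K²) = K⁻²)
E(J) = 2*J*(¼ + J) (E(J) = (J + J)*(J + 2⁻²) = (2*J)*(J + ¼) = (2*J)*(¼ + J) = 2*J*(¼ + J))
E(-3) + h*(-282) = (½)*(-3)*(1 + 4*(-3)) + 269*(-282) = (½)*(-3)*(1 - 12) - 75858 = (½)*(-3)*(-11) - 75858 = 33/2 - 75858 = -151683/2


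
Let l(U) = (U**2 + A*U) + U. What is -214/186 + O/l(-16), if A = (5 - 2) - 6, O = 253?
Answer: -2429/8928 ≈ -0.27207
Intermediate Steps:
A = -3 (A = 3 - 6 = -3)
l(U) = U**2 - 2*U (l(U) = (U**2 - 3*U) + U = U**2 - 2*U)
-214/186 + O/l(-16) = -214/186 + 253/((-16*(-2 - 16))) = -214*1/186 + 253/((-16*(-18))) = -107/93 + 253/288 = -2429/8928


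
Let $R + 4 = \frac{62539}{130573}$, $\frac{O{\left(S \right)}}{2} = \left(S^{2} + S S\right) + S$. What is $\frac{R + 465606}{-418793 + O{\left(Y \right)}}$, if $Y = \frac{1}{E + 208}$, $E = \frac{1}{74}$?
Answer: $- \frac{14405064429651345765}{12956846839289653697} \approx -1.1118$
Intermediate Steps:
$E = \frac{1}{74} \approx 0.013514$
$Y = \frac{74}{15393}$ ($Y = \frac{1}{\frac{1}{74} + 208} = \frac{1}{\frac{15393}{74}} = \frac{74}{15393} \approx 0.0048074$)
$O{\left(S \right)} = 2 S + 4 S^{2}$ ($O{\left(S \right)} = 2 \left(\left(S^{2} + S S\right) + S\right) = 2 \left(\left(S^{2} + S^{2}\right) + S\right) = 2 \left(2 S^{2} + S\right) = 2 \left(S + 2 S^{2}\right) = 2 S + 4 S^{2}$)
$R = - \frac{459753}{130573}$ ($R = -4 + \frac{62539}{130573} = - \frac{459753}{130573} \approx -3.521$)
$\frac{R + 465606}{-418793 + O{\left(Y \right)}} = \frac{- \frac{459753}{130573} + 465606}{-418793 + 2 \cdot \frac{74}{15393} \left(1 + 2 \cdot \frac{74}{15393}\right)} = \frac{60795112485}{130573 \left(-418793 + 2 \cdot \frac{74}{15393} \left(1 + \frac{148}{15393}\right)\right)} = \frac{60795112485}{130573 \left(-418793 + 2 \cdot \frac{74}{15393} \cdot \frac{15541}{15393}\right)} = \frac{60795112485}{130573 \left(-418793 + \frac{2300068}{236944449}\right)} = \frac{60795112485}{130573 \left(- \frac{99230674329989}{236944449}\right)} = \frac{60795112485}{130573} \left(- \frac{236944449}{99230674329989}\right) = - \frac{14405064429651345765}{12956846839289653697}$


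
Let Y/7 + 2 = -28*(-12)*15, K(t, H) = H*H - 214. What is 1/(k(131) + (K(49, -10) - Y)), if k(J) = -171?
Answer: -1/35551 ≈ -2.8129e-5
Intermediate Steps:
K(t, H) = -214 + H² (K(t, H) = H² - 214 = -214 + H²)
Y = 35266 (Y = -14 + 7*(-28*(-12)*15) = -14 + 7*(336*15) = -14 + 7*5040 = -14 + 35280 = 35266)
1/(k(131) + (K(49, -10) - Y)) = 1/(-171 + ((-214 + (-10)²) - 1*35266)) = 1/(-171 + ((-214 + 100) - 35266)) = 1/(-171 + (-114 - 35266)) = 1/(-171 - 35380) = 1/(-35551) = -1/35551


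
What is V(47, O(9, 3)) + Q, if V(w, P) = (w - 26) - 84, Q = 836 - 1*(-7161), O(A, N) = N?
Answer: 7934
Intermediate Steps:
Q = 7997 (Q = 836 + 7161 = 7997)
V(w, P) = -110 + w (V(w, P) = (-26 + w) - 84 = -110 + w)
V(47, O(9, 3)) + Q = (-110 + 47) + 7997 = -63 + 7997 = 7934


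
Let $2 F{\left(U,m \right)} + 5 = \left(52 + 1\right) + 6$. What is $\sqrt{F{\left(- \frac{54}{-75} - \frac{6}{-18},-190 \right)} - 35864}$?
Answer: $i \sqrt{35837} \approx 189.31 i$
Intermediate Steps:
$F{\left(U,m \right)} = 27$ ($F{\left(U,m \right)} = - \frac{5}{2} + \frac{\left(52 + 1\right) + 6}{2} = - \frac{5}{2} + \frac{53 + 6}{2} = - \frac{5}{2} + \frac{1}{2} \cdot 59 = - \frac{5}{2} + \frac{59}{2} = 27$)
$\sqrt{F{\left(- \frac{54}{-75} - \frac{6}{-18},-190 \right)} - 35864} = \sqrt{27 - 35864} = \sqrt{-35837} = i \sqrt{35837}$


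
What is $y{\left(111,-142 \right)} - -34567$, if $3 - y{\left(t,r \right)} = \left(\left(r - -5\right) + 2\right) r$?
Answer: $15400$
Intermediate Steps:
$y{\left(t,r \right)} = 3 - r \left(7 + r\right)$ ($y{\left(t,r \right)} = 3 - \left(\left(r - -5\right) + 2\right) r = 3 - \left(\left(r + 5\right) + 2\right) r = 3 - \left(\left(5 + r\right) + 2\right) r = 3 - \left(7 + r\right) r = 3 - r \left(7 + r\right)$)
$y{\left(111,-142 \right)} - -34567 = \left(3 - \left(-142\right)^{2} - -994\right) - -34567 = \left(3 - 20164 + 994\right) + 34567 = -19167 + 34567 = 15400$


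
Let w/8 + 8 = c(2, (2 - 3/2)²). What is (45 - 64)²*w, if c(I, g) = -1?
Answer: -25992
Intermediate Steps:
w = -72 (w = -64 + 8*(-1) = -64 - 8 = -72)
(45 - 64)²*w = (45 - 64)²*(-72) = (-19)²*(-72) = 361*(-72) = -25992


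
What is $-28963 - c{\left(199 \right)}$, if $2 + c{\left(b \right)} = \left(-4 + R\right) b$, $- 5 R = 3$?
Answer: $- \frac{140228}{5} \approx -28046.0$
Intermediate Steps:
$R = - \frac{3}{5}$ ($R = \left(- \frac{1}{5}\right) 3 = - \frac{3}{5} \approx -0.6$)
$c{\left(b \right)} = -2 - \frac{23 b}{5}$ ($c{\left(b \right)} = -2 + \left(-4 - \frac{3}{5}\right) b = -2 - \frac{23 b}{5}$)
$-28963 - c{\left(199 \right)} = -28963 - \left(-2 - \frac{4577}{5}\right) = -28963 - - \frac{4587}{5} = -28963 + \frac{4587}{5} = - \frac{140228}{5}$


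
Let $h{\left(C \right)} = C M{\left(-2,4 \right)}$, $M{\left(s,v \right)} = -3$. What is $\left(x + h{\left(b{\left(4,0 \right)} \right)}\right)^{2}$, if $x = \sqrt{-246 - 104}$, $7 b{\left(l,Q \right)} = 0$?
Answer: $-350$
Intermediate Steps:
$b{\left(l,Q \right)} = 0$ ($b{\left(l,Q \right)} = \frac{1}{7} \cdot 0 = 0$)
$h{\left(C \right)} = - 3 C$ ($h{\left(C \right)} = C \left(-3\right) = - 3 C$)
$x = 5 i \sqrt{14}$ ($x = \sqrt{-350} = 5 i \sqrt{14} \approx 18.708 i$)
$\left(x + h{\left(b{\left(4,0 \right)} \right)}\right)^{2} = \left(5 i \sqrt{14} - 0\right)^{2} = \left(5 i \sqrt{14} + 0\right)^{2} = \left(5 i \sqrt{14}\right)^{2} = -350$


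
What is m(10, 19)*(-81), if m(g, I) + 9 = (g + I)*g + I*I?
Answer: -52002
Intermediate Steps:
m(g, I) = -9 + I² + g*(I + g) (m(g, I) = -9 + ((g + I)*g + I*I) = -9 + ((I + g)*g + I²) = -9 + (g*(I + g) + I²) = -9 + (I² + g*(I + g)) = -9 + I² + g*(I + g))
m(10, 19)*(-81) = (-9 + 19² + 10² + 19*10)*(-81) = (-9 + 361 + 100 + 190)*(-81) = 642*(-81) = -52002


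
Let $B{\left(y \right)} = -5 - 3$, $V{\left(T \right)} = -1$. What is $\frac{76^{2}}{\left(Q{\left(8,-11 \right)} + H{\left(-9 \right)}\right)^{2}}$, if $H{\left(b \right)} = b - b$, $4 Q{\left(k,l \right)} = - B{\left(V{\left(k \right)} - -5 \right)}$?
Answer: $1444$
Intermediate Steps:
$B{\left(y \right)} = -8$ ($B{\left(y \right)} = -5 - 3 = -8$)
$Q{\left(k,l \right)} = 2$ ($Q{\left(k,l \right)} = \frac{\left(-1\right) \left(-8\right)}{4} = \frac{1}{4} \cdot 8 = 2$)
$H{\left(b \right)} = 0$
$\frac{76^{2}}{\left(Q{\left(8,-11 \right)} + H{\left(-9 \right)}\right)^{2}} = \frac{76^{2}}{\left(2 + 0\right)^{2}} = \frac{5776}{2^{2}} = \frac{5776}{4} = 5776 \cdot \frac{1}{4} = 1444$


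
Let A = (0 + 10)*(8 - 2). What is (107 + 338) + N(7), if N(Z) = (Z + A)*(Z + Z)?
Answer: 1383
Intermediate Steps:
A = 60 (A = 10*6 = 60)
N(Z) = 2*Z*(60 + Z) (N(Z) = (Z + 60)*(Z + Z) = (60 + Z)*(2*Z) = 2*Z*(60 + Z))
(107 + 338) + N(7) = (107 + 338) + 2*7*(60 + 7) = 445 + 2*7*67 = 445 + 938 = 1383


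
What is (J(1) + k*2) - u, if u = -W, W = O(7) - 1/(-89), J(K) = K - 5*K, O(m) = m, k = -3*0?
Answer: 268/89 ≈ 3.0112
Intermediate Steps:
k = 0
J(K) = -4*K
W = 624/89 (W = 7 - 1/(-89) = 7 - 1*(-1/89) = 7 + 1/89 = 624/89 ≈ 7.0112)
u = -624/89 (u = -1*624/89 = -624/89 ≈ -7.0112)
(J(1) + k*2) - u = (-4*1 + 0*2) - 1*(-624/89) = (-4 + 0) + 624/89 = -4 + 624/89 = 268/89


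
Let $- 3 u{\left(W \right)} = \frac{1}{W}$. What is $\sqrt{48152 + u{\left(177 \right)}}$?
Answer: $\frac{\sqrt{1508553949}}{177} \approx 219.44$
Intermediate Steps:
$u{\left(W \right)} = - \frac{1}{3 W}$
$\sqrt{48152 + u{\left(177 \right)}} = \sqrt{48152 - \frac{1}{3 \cdot 177}} = \sqrt{48152 - \frac{1}{531}} = \sqrt{\frac{25568711}{531}} = \frac{\sqrt{1508553949}}{177}$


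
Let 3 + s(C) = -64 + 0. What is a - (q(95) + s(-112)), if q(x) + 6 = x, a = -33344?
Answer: -33366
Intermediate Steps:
q(x) = -6 + x
s(C) = -67 (s(C) = -3 + (-64 + 0) = -3 - 64 = -67)
a - (q(95) + s(-112)) = -33344 - ((-6 + 95) - 67) = -33344 - (89 - 67) = -33344 - 1*22 = -33344 - 22 = -33366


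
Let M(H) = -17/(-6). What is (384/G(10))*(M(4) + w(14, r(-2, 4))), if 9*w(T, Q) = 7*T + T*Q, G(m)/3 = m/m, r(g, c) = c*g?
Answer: 1472/9 ≈ 163.56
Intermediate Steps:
G(m) = 3 (G(m) = 3*(m/m) = 3*1 = 3)
M(H) = 17/6 (M(H) = -17*(-⅙) = 17/6)
w(T, Q) = 7*T/9 + Q*T/9 (w(T, Q) = (7*T + T*Q)/9 = (7*T + Q*T)/9 = 7*T/9 + Q*T/9)
(384/G(10))*(M(4) + w(14, r(-2, 4))) = (384/3)*(17/6 + (⅑)*14*(7 + 4*(-2))) = (384*(⅓))*(17/6 + (⅑)*14*(7 - 8)) = 128*(17/6 + (⅑)*14*(-1)) = 128*(17/6 - 14/9) = 128*(23/18) = 1472/9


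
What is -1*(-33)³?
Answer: 35937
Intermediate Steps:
-1*(-33)³ = -1*(-35937) = 35937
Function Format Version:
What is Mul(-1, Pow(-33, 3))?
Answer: 35937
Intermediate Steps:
Mul(-1, Pow(-33, 3)) = Mul(-1, -35937) = 35937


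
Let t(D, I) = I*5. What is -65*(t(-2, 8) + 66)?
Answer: -6890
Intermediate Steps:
t(D, I) = 5*I
-65*(t(-2, 8) + 66) = -65*(5*8 + 66) = -65*(40 + 66) = -65*106 = -6890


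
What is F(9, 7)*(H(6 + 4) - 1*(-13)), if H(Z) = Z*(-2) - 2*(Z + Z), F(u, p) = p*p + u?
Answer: -2726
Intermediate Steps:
F(u, p) = u + p² (F(u, p) = p² + u = u + p²)
H(Z) = -6*Z (H(Z) = -2*Z - 4*Z = -6*Z)
F(9, 7)*(H(6 + 4) - 1*(-13)) = (9 + 7²)*(-6*(6 + 4) - 1*(-13)) = (9 + 49)*(-6*10 + 13) = 58*(-60 + 13) = 58*(-47) = -2726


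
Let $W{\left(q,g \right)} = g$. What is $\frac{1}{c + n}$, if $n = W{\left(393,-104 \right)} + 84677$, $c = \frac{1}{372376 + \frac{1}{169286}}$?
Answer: $\frac{63038043537}{5331316456223987} \approx 1.1824 \cdot 10^{-5}$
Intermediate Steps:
$c = \frac{169286}{63038043537}$ ($c = \frac{1}{372376 + \frac{1}{169286}} = \frac{1}{\frac{63038043537}{169286}} = \frac{169286}{63038043537} \approx 2.6855 \cdot 10^{-6}$)
$n = 84573$ ($n = -104 + 84677 = 84573$)
$\frac{1}{c + n} = \frac{1}{\frac{169286}{63038043537} + 84573} = \frac{1}{\frac{5331316456223987}{63038043537}} = \frac{63038043537}{5331316456223987}$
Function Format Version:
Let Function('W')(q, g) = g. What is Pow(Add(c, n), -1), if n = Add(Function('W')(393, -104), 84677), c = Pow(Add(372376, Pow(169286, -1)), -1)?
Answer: Rational(63038043537, 5331316456223987) ≈ 1.1824e-5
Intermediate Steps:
c = Rational(169286, 63038043537) (c = Pow(Add(372376, Rational(1, 169286)), -1) = Pow(Rational(63038043537, 169286), -1) = Rational(169286, 63038043537) ≈ 2.6855e-6)
n = 84573 (n = Add(-104, 84677) = 84573)
Pow(Add(c, n), -1) = Pow(Add(Rational(169286, 63038043537), 84573), -1) = Pow(Rational(5331316456223987, 63038043537), -1) = Rational(63038043537, 5331316456223987)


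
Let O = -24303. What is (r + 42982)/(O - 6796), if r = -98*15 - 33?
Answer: -41479/31099 ≈ -1.3338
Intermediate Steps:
r = -1503 (r = -1470 - 33 = -1503)
(r + 42982)/(O - 6796) = (-1503 + 42982)/(-24303 - 6796) = 41479/(-31099) = 41479*(-1/31099) = -41479/31099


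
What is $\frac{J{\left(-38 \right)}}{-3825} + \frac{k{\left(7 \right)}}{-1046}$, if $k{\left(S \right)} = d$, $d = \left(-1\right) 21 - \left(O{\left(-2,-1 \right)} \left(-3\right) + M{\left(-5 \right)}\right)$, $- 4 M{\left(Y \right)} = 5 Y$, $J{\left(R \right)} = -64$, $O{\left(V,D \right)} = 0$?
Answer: $\frac{684701}{16003800} \approx 0.042784$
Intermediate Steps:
$M{\left(Y \right)} = - \frac{5 Y}{4}$
$d = - \frac{109}{4}$ ($d = \left(-1\right) 21 - \left(0 \left(-3\right) - - \frac{25}{4}\right) = -21 - \left(0 + \frac{25}{4}\right) = -21 - \frac{25}{4} = - \frac{109}{4} \approx -27.25$)
$k{\left(S \right)} = - \frac{109}{4}$
$\frac{J{\left(-38 \right)}}{-3825} + \frac{k{\left(7 \right)}}{-1046} = - \frac{64}{-3825} - \frac{109}{4 \left(-1046\right)} = \left(-64\right) \left(- \frac{1}{3825}\right) - - \frac{109}{4184} = \frac{64}{3825} + \frac{109}{4184} = \frac{684701}{16003800}$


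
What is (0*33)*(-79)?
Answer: 0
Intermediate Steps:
(0*33)*(-79) = 0*(-79) = 0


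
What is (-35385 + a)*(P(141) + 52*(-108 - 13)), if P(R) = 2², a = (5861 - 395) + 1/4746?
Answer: 148811360504/791 ≈ 1.8813e+8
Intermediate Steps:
a = 25941637/4746 (a = 5466 + 1/4746 = 25941637/4746 ≈ 5466.0)
P(R) = 4
(-35385 + a)*(P(141) + 52*(-108 - 13)) = (-35385 + 25941637/4746)*(4 + 52*(-108 - 13)) = -141995573*(4 + 52*(-121))/4746 = -141995573*(4 - 6292)/4746 = -141995573/4746*(-6288) = 148811360504/791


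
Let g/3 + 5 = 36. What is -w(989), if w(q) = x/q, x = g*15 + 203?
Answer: -1598/989 ≈ -1.6158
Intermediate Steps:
g = 93 (g = -15 + 3*36 = -15 + 108 = 93)
x = 1598 (x = 93*15 + 203 = 1395 + 203 = 1598)
w(q) = 1598/q
-w(989) = -1598/989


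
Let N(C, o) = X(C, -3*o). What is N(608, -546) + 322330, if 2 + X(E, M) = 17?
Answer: 322345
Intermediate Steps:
X(E, M) = 15 (X(E, M) = -2 + 17 = 15)
N(C, o) = 15
N(608, -546) + 322330 = 15 + 322330 = 322345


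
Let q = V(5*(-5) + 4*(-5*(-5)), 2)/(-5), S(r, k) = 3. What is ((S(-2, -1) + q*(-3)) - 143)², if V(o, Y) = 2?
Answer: 481636/25 ≈ 19265.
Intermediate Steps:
q = -⅖ (q = 2/(-5) = 2*(-⅕) = -⅖ ≈ -0.40000)
((S(-2, -1) + q*(-3)) - 143)² = ((3 - ⅖*(-3)) - 143)² = ((3 + 6/5) - 143)² = (21/5 - 143)² = (-694/5)² = 481636/25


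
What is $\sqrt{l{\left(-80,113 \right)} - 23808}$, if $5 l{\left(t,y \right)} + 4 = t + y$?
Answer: $\frac{i \sqrt{595055}}{5} \approx 154.28 i$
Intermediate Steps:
$l{\left(t,y \right)} = - \frac{4}{5} + \frac{t}{5} + \frac{y}{5}$ ($l{\left(t,y \right)} = - \frac{4}{5} + \frac{t + y}{5} = - \frac{4}{5} + \left(\frac{t}{5} + \frac{y}{5}\right) = - \frac{4}{5} + \frac{t}{5} + \frac{y}{5}$)
$\sqrt{l{\left(-80,113 \right)} - 23808} = \sqrt{\left(- \frac{4}{5} + \frac{1}{5} \left(-80\right) + \frac{1}{5} \cdot 113\right) - 23808} = \sqrt{\left(- \frac{4}{5} - 16 + \frac{113}{5}\right) - 23808} = \sqrt{\frac{29}{5} - 23808} = \sqrt{- \frac{119011}{5}} = \frac{i \sqrt{595055}}{5}$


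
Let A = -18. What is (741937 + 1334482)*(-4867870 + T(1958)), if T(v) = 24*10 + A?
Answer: -10107276792512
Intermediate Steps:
T(v) = 222 (T(v) = 24*10 - 18 = 240 - 18 = 222)
(741937 + 1334482)*(-4867870 + T(1958)) = (741937 + 1334482)*(-4867870 + 222) = 2076419*(-4867648) = -10107276792512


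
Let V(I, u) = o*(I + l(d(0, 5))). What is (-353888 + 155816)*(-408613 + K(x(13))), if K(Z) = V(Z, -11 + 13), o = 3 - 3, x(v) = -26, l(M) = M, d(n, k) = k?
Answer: 80934794136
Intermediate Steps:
o = 0
V(I, u) = 0 (V(I, u) = 0*(I + 5) = 0*(5 + I) = 0)
K(Z) = 0
(-353888 + 155816)*(-408613 + K(x(13))) = (-353888 + 155816)*(-408613 + 0) = -198072*(-408613) = 80934794136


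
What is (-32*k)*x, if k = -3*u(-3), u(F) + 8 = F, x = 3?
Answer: -3168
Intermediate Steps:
u(F) = -8 + F
k = 33 (k = -3*(-8 - 3) = -3*(-11) = 33)
(-32*k)*x = -32*33*3 = -1056*3 = -3168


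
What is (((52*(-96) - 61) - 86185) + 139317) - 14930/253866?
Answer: 6102804242/126933 ≈ 48079.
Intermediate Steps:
(((52*(-96) - 61) - 86185) + 139317) - 14930/253866 = (((-4992 - 61) - 86185) + 139317) - 14930*1/253866 = ((-5053 - 86185) + 139317) - 7465/126933 = (-91238 + 139317) - 7465/126933 = 48079 - 7465/126933 = 6102804242/126933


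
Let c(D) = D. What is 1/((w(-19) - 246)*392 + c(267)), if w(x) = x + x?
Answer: -1/111061 ≈ -9.0041e-6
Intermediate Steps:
w(x) = 2*x
1/((w(-19) - 246)*392 + c(267)) = 1/((2*(-19) - 246)*392 + 267) = 1/((-38 - 246)*392 + 267) = 1/(-284*392 + 267) = 1/(-111328 + 267) = 1/(-111061) = -1/111061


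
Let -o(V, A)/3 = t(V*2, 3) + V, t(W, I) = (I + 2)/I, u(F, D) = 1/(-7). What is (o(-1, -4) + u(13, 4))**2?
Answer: 225/49 ≈ 4.5918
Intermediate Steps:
u(F, D) = -1/7
t(W, I) = (2 + I)/I
o(V, A) = -5 - 3*V (o(V, A) = -3*((2 + 3)/3 + V) = -3*((1/3)*5 + V) = -3*(5/3 + V) = -5 - 3*V)
(o(-1, -4) + u(13, 4))**2 = ((-5 - 3*(-1)) - 1/7)**2 = ((-5 + 3) - 1/7)**2 = (-2 - 1/7)**2 = (-15/7)**2 = 225/49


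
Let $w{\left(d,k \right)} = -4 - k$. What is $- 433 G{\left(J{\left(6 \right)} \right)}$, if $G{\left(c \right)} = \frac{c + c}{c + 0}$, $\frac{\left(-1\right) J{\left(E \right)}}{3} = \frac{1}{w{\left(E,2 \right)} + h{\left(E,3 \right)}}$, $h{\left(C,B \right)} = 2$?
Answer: $-866$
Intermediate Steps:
$J{\left(E \right)} = \frac{3}{4}$ ($J{\left(E \right)} = - \frac{3}{\left(-4 - 2\right) + 2} = - \frac{3}{-6 + 2} = - \frac{3}{-4} = \left(-3\right) \left(- \frac{1}{4}\right) = \frac{3}{4}$)
$G{\left(c \right)} = 2$ ($G{\left(c \right)} = \frac{2 c}{c} = 2$)
$- 433 G{\left(J{\left(6 \right)} \right)} = \left(-433\right) 2 = -866$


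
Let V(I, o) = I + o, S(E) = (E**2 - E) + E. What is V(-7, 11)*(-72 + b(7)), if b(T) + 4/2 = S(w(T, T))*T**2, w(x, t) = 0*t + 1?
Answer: -100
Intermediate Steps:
w(x, t) = 1 (w(x, t) = 0 + 1 = 1)
S(E) = E**2
b(T) = -2 + T**2 (b(T) = -2 + 1**2*T**2 = -2 + 1*T**2 = -2 + T**2)
V(-7, 11)*(-72 + b(7)) = (-7 + 11)*(-72 + (-2 + 7**2)) = 4*(-72 + (-2 + 49)) = 4*(-72 + 47) = 4*(-25) = -100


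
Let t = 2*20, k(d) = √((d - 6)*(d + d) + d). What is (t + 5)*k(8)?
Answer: 90*√10 ≈ 284.60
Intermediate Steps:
k(d) = √(d + 2*d*(-6 + d)) (k(d) = √((-6 + d)*(2*d) + d) = √(2*d*(-6 + d) + d) = √(d + 2*d*(-6 + d)))
t = 40
(t + 5)*k(8) = (40 + 5)*√(8*(-11 + 2*8)) = 45*√(8*(-11 + 16)) = 45*√(8*5) = 45*√40 = 45*(2*√10) = 90*√10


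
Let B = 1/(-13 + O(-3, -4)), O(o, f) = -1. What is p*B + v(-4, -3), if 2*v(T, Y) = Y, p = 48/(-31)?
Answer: -603/434 ≈ -1.3894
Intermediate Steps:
p = -48/31 (p = 48*(-1/31) = -48/31 ≈ -1.5484)
v(T, Y) = Y/2
B = -1/14 (B = 1/(-13 - 1) = 1/(-14) = -1/14 ≈ -0.071429)
p*B + v(-4, -3) = -48/31*(-1/14) + (1/2)*(-3) = 24/217 - 3/2 = -603/434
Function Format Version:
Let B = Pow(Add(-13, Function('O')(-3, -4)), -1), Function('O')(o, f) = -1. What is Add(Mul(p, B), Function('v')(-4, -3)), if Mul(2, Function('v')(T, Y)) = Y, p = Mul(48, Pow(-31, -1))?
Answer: Rational(-603, 434) ≈ -1.3894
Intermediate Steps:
p = Rational(-48, 31) (p = Mul(48, Rational(-1, 31)) = Rational(-48, 31) ≈ -1.5484)
Function('v')(T, Y) = Mul(Rational(1, 2), Y)
B = Rational(-1, 14) (B = Pow(Add(-13, -1), -1) = Pow(-14, -1) = Rational(-1, 14) ≈ -0.071429)
Add(Mul(p, B), Function('v')(-4, -3)) = Add(Mul(Rational(-48, 31), Rational(-1, 14)), Mul(Rational(1, 2), -3)) = Add(Rational(24, 217), Rational(-3, 2)) = Rational(-603, 434)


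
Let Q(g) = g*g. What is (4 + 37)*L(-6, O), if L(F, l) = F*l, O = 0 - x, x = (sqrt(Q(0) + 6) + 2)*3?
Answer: 1476 + 738*sqrt(6) ≈ 3283.7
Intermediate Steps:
Q(g) = g**2
x = 6 + 3*sqrt(6) (x = (sqrt(0**2 + 6) + 2)*3 = (sqrt(0 + 6) + 2)*3 = (sqrt(6) + 2)*3 = (2 + sqrt(6))*3 = 6 + 3*sqrt(6) ≈ 13.348)
O = -6 - 3*sqrt(6) (O = 0 - (6 + 3*sqrt(6)) = 0 + (-6 - 3*sqrt(6)) = -6 - 3*sqrt(6) ≈ -13.348)
(4 + 37)*L(-6, O) = (4 + 37)*(-6*(-6 - 3*sqrt(6))) = 41*(36 + 18*sqrt(6)) = 1476 + 738*sqrt(6)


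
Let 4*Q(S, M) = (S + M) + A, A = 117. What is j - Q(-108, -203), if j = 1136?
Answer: 2369/2 ≈ 1184.5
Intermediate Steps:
Q(S, M) = 117/4 + M/4 + S/4 (Q(S, M) = ((S + M) + 117)/4 = ((M + S) + 117)/4 = (117 + M + S)/4 = 117/4 + M/4 + S/4)
j - Q(-108, -203) = 1136 - (117/4 + (¼)*(-203) + (¼)*(-108)) = 1136 - (117/4 - 203/4 - 27) = 1136 - 1*(-97/2) = 1136 + 97/2 = 2369/2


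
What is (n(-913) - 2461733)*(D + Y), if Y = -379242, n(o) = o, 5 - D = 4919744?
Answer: 13049514363726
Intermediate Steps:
D = -4919739 (D = 5 - 1*4919744 = 5 - 4919744 = -4919739)
(n(-913) - 2461733)*(D + Y) = (-913 - 2461733)*(-4919739 - 379242) = -2462646*(-5298981) = 13049514363726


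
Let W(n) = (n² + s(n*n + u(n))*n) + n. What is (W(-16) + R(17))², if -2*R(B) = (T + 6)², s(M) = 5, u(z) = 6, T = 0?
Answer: 20164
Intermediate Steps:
R(B) = -18 (R(B) = -(0 + 6)²/2 = -½*6² = -½*36 = -18)
W(n) = n² + 6*n (W(n) = (n² + 5*n) + n = n² + 6*n)
(W(-16) + R(17))² = (-16*(6 - 16) - 18)² = (-16*(-10) - 18)² = (160 - 18)² = 142² = 20164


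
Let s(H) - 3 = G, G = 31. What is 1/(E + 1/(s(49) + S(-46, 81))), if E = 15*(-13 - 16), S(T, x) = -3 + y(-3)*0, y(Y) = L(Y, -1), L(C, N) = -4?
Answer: -31/13484 ≈ -0.0022990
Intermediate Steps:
y(Y) = -4
s(H) = 34 (s(H) = 3 + 31 = 34)
S(T, x) = -3 (S(T, x) = -3 - 4*0 = -3 + 0 = -3)
E = -435 (E = 15*(-29) = -435)
1/(E + 1/(s(49) + S(-46, 81))) = 1/(-435 + 1/(34 - 3)) = 1/(-435 + 1/31) = 1/(-13484/31) = -31/13484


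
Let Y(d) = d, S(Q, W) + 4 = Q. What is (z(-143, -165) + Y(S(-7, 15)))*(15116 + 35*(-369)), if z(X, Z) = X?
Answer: -338954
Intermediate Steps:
S(Q, W) = -4 + Q
(z(-143, -165) + Y(S(-7, 15)))*(15116 + 35*(-369)) = (-143 + (-4 - 7))*(15116 + 35*(-369)) = (-143 - 11)*(15116 - 12915) = -154*2201 = -338954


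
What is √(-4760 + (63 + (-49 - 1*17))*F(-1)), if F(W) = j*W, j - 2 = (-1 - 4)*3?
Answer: I*√4799 ≈ 69.275*I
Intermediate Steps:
j = -13 (j = 2 + (-1 - 4)*3 = 2 - 5*3 = 2 - 15 = -13)
F(W) = -13*W
√(-4760 + (63 + (-49 - 1*17))*F(-1)) = √(-4760 + (63 + (-49 - 1*17))*(-13*(-1))) = √(-4760 + (63 + (-49 - 17))*13) = √(-4760 + (63 - 66)*13) = √(-4760 - 3*13) = √(-4760 - 39) = √(-4799) = I*√4799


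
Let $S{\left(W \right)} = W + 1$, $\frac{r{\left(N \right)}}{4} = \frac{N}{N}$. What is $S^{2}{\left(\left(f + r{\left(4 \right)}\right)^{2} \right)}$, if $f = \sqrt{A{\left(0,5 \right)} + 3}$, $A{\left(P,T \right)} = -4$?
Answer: $192 + 256 i \approx 192.0 + 256.0 i$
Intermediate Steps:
$f = i$ ($f = \sqrt{-4 + 3} = \sqrt{-1} = i \approx 1.0 i$)
$r{\left(N \right)} = 4$ ($r{\left(N \right)} = 4 \frac{N}{N} = 4 \cdot 1 = 4$)
$S{\left(W \right)} = 1 + W$
$S^{2}{\left(\left(f + r{\left(4 \right)}\right)^{2} \right)} = \left(1 + \left(i + 4\right)^{2}\right)^{2} = \left(1 + \left(4 + i\right)^{2}\right)^{2}$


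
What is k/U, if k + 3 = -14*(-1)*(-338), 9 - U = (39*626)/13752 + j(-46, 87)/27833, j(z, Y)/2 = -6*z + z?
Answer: -302060972460/459832327 ≈ -656.89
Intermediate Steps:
j(z, Y) = -10*z (j(z, Y) = 2*(-6*z + z) = 2*(-5*z) = -10*z)
U = 459832327/63793236 (U = 9 - ((39*626)/13752 - 10*(-46)/27833) = 9 - (24414*(1/13752) + 460*(1/27833)) = 9 - (4069/2292 + 460/27833) = 9 - 1*114306797/63793236 = 9 - 114306797/63793236 = 459832327/63793236 ≈ 7.2082)
k = -4735 (k = -3 - 14*(-1)*(-338) = -3 + 14*(-338) = -3 - 4732 = -4735)
k/U = -4735/459832327/63793236 = -4735*63793236/459832327 = -302060972460/459832327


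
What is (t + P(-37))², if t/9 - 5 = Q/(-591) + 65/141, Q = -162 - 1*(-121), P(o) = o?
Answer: 13987319824/85729081 ≈ 163.16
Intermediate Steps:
Q = -41 (Q = -162 + 121 = -41)
t = 460851/9259 (t = 45 + 9*(-41/(-591) + 65/141) = 45 + 9*(-41*(-1/591) + 65*(1/141)) = 45 + 9*(41/591 + 65/141) = 45 + 9*(14732/27777) = 45 + 44196/9259 = 460851/9259 ≈ 49.773)
(t + P(-37))² = (460851/9259 - 37)² = (118268/9259)² = 13987319824/85729081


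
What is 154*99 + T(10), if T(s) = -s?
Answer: 15236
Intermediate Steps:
154*99 + T(10) = 154*99 - 1*10 = 15246 - 10 = 15236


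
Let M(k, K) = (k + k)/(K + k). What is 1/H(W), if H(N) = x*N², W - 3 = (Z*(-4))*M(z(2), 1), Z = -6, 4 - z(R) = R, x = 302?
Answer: 1/369950 ≈ 2.7031e-6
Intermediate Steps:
z(R) = 4 - R
M(k, K) = 2*k/(K + k) (M(k, K) = (2*k)/(K + k) = 2*k/(K + k))
W = 35 (W = 3 + (-6*(-4))*(2*(4 - 1*2)/(1 + (4 - 1*2))) = 3 + 24*(2*(4 - 2)/(1 + (4 - 2))) = 3 + 24*(2*2/(1 + 2)) = 3 + 24*(2*2/3) = 3 + 24*(2*2*(⅓)) = 3 + 24*(4/3) = 3 + 32 = 35)
H(N) = 302*N²
1/H(W) = 1/(302*35²) = 1/(302*1225) = 1/369950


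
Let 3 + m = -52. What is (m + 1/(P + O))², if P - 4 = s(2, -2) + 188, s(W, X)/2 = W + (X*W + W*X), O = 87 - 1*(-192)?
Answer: 637259536/210681 ≈ 3024.8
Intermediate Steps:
m = -55 (m = -3 - 52 = -55)
O = 279 (O = 87 + 192 = 279)
s(W, X) = 2*W + 4*W*X (s(W, X) = 2*(W + (X*W + W*X)) = 2*(W + (W*X + W*X)) = 2*(W + 2*W*X) = 2*W + 4*W*X)
P = 180 (P = 4 + (2*2*(1 + 2*(-2)) + 188) = 4 + (2*2*(1 - 4) + 188) = 4 + (2*2*(-3) + 188) = 4 + (-12 + 188) = 4 + 176 = 180)
(m + 1/(P + O))² = (-55 + 1/(180 + 279))² = (-55 + 1/459)² = (-25244/459)² = 637259536/210681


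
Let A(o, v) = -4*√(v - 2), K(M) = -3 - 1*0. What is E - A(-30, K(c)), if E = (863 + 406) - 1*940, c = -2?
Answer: 329 + 4*I*√5 ≈ 329.0 + 8.9443*I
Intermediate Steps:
K(M) = -3 (K(M) = -3 + 0 = -3)
E = 329 (E = 1269 - 940 = 329)
A(o, v) = -4*√(-2 + v)
E - A(-30, K(c)) = 329 - (-4)*√(-2 - 3) = 329 - (-4)*√(-5) = 329 - (-4)*I*√5 = 329 + 4*I*√5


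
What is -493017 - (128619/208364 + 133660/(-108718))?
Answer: -5584129743699593/11326458676 ≈ -4.9302e+5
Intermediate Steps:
-493017 - (128619/208364 + 133660/(-108718)) = -493017 - (128619*(1/208364) + 133660*(-1/108718)) = -493017 - (128619/208364 - 66830/54359) = -493017 - 1*(-6933365899/11326458676) = -493017 + 6933365899/11326458676 = -5584129743699593/11326458676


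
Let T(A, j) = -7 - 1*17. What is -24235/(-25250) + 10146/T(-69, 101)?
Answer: -4260081/10100 ≈ -421.79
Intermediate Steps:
T(A, j) = -24 (T(A, j) = -7 - 17 = -24)
-24235/(-25250) + 10146/T(-69, 101) = -24235/(-25250) + 10146/(-24) = -24235*(-1/25250) + 10146*(-1/24) = 4847/5050 - 1691/4 = -4260081/10100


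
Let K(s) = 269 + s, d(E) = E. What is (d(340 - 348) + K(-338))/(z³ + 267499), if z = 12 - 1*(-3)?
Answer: -77/270874 ≈ -0.00028426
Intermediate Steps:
z = 15 (z = 12 + 3 = 15)
(d(340 - 348) + K(-338))/(z³ + 267499) = ((340 - 348) + (269 - 338))/(15³ + 267499) = (-8 - 69)/(3375 + 267499) = -77/270874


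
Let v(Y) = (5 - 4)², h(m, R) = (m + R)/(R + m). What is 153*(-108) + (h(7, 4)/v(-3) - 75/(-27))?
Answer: -148682/9 ≈ -16520.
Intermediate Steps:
h(m, R) = 1 (h(m, R) = (R + m)/(R + m) = 1)
v(Y) = 1 (v(Y) = 1² = 1)
153*(-108) + (h(7, 4)/v(-3) - 75/(-27)) = 153*(-108) + (1/1 - 75/(-27)) = -16524 + (1*1 - 75*(-1/27)) = -16524 + (1 + 25/9) = -16524 + 34/9 = -148682/9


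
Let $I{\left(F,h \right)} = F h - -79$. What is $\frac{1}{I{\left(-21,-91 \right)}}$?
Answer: $\frac{1}{1990} \approx 0.00050251$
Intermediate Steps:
$I{\left(F,h \right)} = 79 + F h$ ($I{\left(F,h \right)} = F h + 79 = 79 + F h$)
$\frac{1}{I{\left(-21,-91 \right)}} = \frac{1}{79 - -1911} = \frac{1}{79 + 1911} = \frac{1}{1990}$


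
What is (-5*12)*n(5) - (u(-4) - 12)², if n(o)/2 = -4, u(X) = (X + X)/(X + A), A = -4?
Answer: 359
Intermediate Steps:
u(X) = 2*X/(-4 + X) (u(X) = (X + X)/(X - 4) = (2*X)/(-4 + X) = 2*X/(-4 + X))
n(o) = -8 (n(o) = 2*(-4) = -8)
(-5*12)*n(5) - (u(-4) - 12)² = -5*12*(-8) - (2*(-4)/(-4 - 4) - 12)² = -60*(-8) - (2*(-4)/(-8) - 12)² = 480 - (2*(-4)*(-⅛) - 12)² = 480 - (1 - 12)² = 480 - 1*(-11)² = 480 - 1*121 = 480 - 121 = 359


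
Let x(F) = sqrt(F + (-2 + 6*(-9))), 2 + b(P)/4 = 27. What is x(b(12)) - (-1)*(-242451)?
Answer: -242451 + 2*sqrt(11) ≈ -2.4244e+5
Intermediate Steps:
b(P) = 100 (b(P) = -8 + 4*27 = -8 + 108 = 100)
x(F) = sqrt(-56 + F) (x(F) = sqrt(F + (-2 - 54)) = sqrt(F - 56) = sqrt(-56 + F))
x(b(12)) - (-1)*(-242451) = sqrt(-56 + 100) - (-1)*(-242451) = sqrt(44) - 1*242451 = 2*sqrt(11) - 242451 = -242451 + 2*sqrt(11)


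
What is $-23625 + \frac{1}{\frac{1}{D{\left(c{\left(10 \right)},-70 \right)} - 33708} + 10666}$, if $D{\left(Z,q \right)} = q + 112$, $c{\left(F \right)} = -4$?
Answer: $- \frac{8483301703209}{359081555} \approx -23625.0$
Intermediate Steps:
$D{\left(Z,q \right)} = 112 + q$
$-23625 + \frac{1}{\frac{1}{D{\left(c{\left(10 \right)},-70 \right)} - 33708} + 10666} = -23625 + \frac{1}{\frac{1}{\left(112 - 70\right) - 33708} + 10666} = -23625 + \frac{1}{\frac{1}{42 - 33708} + 10666} = -23625 + \frac{1}{\frac{1}{-33666} + 10666} = -23625 + \frac{1}{- \frac{1}{33666} + 10666} = -23625 + \frac{1}{\frac{359081555}{33666}} = -23625 + \frac{33666}{359081555} = - \frac{8483301703209}{359081555}$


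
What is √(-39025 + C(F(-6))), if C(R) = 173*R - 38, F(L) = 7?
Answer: 2*I*√9463 ≈ 194.56*I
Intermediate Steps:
C(R) = -38 + 173*R
√(-39025 + C(F(-6))) = √(-39025 + (-38 + 173*7)) = √(-39025 + (-38 + 1211)) = √(-39025 + 1173) = √(-37852) = 2*I*√9463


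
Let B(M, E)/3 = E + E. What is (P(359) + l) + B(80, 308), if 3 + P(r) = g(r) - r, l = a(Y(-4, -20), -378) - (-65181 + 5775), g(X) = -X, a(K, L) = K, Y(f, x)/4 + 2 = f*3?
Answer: 60477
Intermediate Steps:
Y(f, x) = -8 + 12*f (Y(f, x) = -8 + 4*(f*3) = -8 + 4*(3*f) = -8 + 12*f)
B(M, E) = 6*E (B(M, E) = 3*(E + E) = 3*(2*E) = 6*E)
l = 59350 (l = (-8 + 12*(-4)) - (-65181 + 5775) = (-8 - 48) - 1*(-59406) = -56 + 59406 = 59350)
P(r) = -3 - 2*r (P(r) = -3 + (-r - r) = -3 - 2*r)
(P(359) + l) + B(80, 308) = ((-3 - 2*359) + 59350) + 6*308 = ((-3 - 718) + 59350) + 1848 = (-721 + 59350) + 1848 = 58629 + 1848 = 60477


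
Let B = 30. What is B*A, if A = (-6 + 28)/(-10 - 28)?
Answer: -330/19 ≈ -17.368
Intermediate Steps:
A = -11/19 (A = 22/(-38) = 22*(-1/38) = -11/19 ≈ -0.57895)
B*A = 30*(-11/19) = -330/19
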